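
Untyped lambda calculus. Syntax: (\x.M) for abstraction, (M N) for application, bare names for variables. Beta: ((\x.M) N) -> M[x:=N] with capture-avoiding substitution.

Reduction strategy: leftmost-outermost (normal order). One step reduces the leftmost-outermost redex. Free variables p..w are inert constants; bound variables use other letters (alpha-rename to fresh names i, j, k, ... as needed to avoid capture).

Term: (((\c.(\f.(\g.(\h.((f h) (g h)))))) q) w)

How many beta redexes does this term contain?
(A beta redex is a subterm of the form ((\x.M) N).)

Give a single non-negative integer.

Term: (((\c.(\f.(\g.(\h.((f h) (g h)))))) q) w)
  Redex: ((\c.(\f.(\g.(\h.((f h) (g h)))))) q)
Total redexes: 1

Answer: 1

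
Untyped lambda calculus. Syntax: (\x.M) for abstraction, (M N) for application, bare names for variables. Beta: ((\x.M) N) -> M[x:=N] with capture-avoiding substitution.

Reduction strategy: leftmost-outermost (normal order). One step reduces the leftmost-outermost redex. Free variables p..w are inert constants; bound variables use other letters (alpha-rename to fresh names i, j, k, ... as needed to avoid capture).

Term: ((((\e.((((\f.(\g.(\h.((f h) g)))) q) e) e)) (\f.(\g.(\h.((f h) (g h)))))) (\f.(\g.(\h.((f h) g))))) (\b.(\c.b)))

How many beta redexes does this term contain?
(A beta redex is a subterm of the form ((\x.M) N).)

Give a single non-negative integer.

Term: ((((\e.((((\f.(\g.(\h.((f h) g)))) q) e) e)) (\f.(\g.(\h.((f h) (g h)))))) (\f.(\g.(\h.((f h) g))))) (\b.(\c.b)))
  Redex: ((\e.((((\f.(\g.(\h.((f h) g)))) q) e) e)) (\f.(\g.(\h.((f h) (g h))))))
  Redex: ((\f.(\g.(\h.((f h) g)))) q)
Total redexes: 2

Answer: 2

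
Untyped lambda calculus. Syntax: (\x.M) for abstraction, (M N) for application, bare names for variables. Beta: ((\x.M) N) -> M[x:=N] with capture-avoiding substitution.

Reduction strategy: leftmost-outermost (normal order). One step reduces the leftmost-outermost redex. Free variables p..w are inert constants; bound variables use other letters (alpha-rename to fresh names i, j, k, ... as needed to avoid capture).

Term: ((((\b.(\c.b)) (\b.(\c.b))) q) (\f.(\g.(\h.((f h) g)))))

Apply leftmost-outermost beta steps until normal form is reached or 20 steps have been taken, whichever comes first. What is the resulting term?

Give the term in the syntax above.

Step 0: ((((\b.(\c.b)) (\b.(\c.b))) q) (\f.(\g.(\h.((f h) g)))))
Step 1: (((\c.(\b.(\c.b))) q) (\f.(\g.(\h.((f h) g)))))
Step 2: ((\b.(\c.b)) (\f.(\g.(\h.((f h) g)))))
Step 3: (\c.(\f.(\g.(\h.((f h) g)))))

Answer: (\c.(\f.(\g.(\h.((f h) g)))))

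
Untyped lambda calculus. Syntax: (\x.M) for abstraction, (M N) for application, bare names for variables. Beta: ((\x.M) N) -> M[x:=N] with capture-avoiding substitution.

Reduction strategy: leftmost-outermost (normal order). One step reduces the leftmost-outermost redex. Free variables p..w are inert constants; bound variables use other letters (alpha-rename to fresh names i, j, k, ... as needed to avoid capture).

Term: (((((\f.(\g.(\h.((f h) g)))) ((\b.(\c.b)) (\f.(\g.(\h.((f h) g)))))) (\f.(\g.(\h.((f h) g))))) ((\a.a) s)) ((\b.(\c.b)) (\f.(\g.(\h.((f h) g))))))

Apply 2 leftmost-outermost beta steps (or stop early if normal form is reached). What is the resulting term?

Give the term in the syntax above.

Answer: (((\h.((((\b.(\c.b)) (\f.(\g.(\h.((f h) g))))) h) (\f.(\g.(\h.((f h) g)))))) ((\a.a) s)) ((\b.(\c.b)) (\f.(\g.(\h.((f h) g))))))

Derivation:
Step 0: (((((\f.(\g.(\h.((f h) g)))) ((\b.(\c.b)) (\f.(\g.(\h.((f h) g)))))) (\f.(\g.(\h.((f h) g))))) ((\a.a) s)) ((\b.(\c.b)) (\f.(\g.(\h.((f h) g))))))
Step 1: ((((\g.(\h.((((\b.(\c.b)) (\f.(\g.(\h.((f h) g))))) h) g))) (\f.(\g.(\h.((f h) g))))) ((\a.a) s)) ((\b.(\c.b)) (\f.(\g.(\h.((f h) g))))))
Step 2: (((\h.((((\b.(\c.b)) (\f.(\g.(\h.((f h) g))))) h) (\f.(\g.(\h.((f h) g)))))) ((\a.a) s)) ((\b.(\c.b)) (\f.(\g.(\h.((f h) g))))))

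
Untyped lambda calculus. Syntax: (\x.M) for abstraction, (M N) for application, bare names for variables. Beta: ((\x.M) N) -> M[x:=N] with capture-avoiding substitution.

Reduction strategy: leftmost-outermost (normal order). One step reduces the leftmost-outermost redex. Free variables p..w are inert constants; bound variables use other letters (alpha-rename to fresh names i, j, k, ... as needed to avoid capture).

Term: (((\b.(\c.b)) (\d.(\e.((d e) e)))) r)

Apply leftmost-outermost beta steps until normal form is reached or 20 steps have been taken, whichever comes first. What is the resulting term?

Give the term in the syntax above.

Step 0: (((\b.(\c.b)) (\d.(\e.((d e) e)))) r)
Step 1: ((\c.(\d.(\e.((d e) e)))) r)
Step 2: (\d.(\e.((d e) e)))

Answer: (\d.(\e.((d e) e)))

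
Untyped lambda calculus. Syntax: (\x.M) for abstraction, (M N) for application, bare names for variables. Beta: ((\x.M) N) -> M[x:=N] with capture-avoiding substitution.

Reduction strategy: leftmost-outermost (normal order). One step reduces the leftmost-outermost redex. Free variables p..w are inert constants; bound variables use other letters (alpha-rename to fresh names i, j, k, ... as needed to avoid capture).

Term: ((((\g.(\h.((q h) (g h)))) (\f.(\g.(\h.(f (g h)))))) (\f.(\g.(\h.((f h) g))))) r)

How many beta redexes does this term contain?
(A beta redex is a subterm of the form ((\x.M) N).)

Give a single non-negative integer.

Term: ((((\g.(\h.((q h) (g h)))) (\f.(\g.(\h.(f (g h)))))) (\f.(\g.(\h.((f h) g))))) r)
  Redex: ((\g.(\h.((q h) (g h)))) (\f.(\g.(\h.(f (g h))))))
Total redexes: 1

Answer: 1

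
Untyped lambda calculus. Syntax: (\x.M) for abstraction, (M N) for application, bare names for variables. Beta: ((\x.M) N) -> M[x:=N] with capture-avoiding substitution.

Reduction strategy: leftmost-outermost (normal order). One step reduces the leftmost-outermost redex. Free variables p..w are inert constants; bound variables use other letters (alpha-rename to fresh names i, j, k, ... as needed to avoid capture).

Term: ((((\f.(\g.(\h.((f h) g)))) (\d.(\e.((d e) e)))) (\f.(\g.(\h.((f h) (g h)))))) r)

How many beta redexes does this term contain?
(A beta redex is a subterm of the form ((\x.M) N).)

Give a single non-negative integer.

Term: ((((\f.(\g.(\h.((f h) g)))) (\d.(\e.((d e) e)))) (\f.(\g.(\h.((f h) (g h)))))) r)
  Redex: ((\f.(\g.(\h.((f h) g)))) (\d.(\e.((d e) e))))
Total redexes: 1

Answer: 1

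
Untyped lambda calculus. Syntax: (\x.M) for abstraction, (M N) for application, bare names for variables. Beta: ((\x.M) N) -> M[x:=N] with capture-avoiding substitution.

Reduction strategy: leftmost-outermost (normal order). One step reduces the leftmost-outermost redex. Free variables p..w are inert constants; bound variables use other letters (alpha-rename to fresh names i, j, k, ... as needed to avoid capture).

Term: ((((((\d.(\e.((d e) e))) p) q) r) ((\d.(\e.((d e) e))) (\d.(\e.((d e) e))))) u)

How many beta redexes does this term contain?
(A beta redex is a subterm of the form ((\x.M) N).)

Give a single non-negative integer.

Term: ((((((\d.(\e.((d e) e))) p) q) r) ((\d.(\e.((d e) e))) (\d.(\e.((d e) e))))) u)
  Redex: ((\d.(\e.((d e) e))) p)
  Redex: ((\d.(\e.((d e) e))) (\d.(\e.((d e) e))))
Total redexes: 2

Answer: 2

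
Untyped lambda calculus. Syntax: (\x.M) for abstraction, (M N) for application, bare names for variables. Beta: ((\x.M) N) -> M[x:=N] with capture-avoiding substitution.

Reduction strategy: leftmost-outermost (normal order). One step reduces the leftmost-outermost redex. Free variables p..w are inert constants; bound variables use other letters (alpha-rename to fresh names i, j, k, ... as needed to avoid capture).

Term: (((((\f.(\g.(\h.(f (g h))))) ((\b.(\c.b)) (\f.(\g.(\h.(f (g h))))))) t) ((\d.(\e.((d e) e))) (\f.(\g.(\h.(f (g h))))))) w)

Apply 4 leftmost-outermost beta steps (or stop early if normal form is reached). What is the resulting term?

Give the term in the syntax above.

Answer: (((\c.(\f.(\g.(\h.(f (g h)))))) (t ((\d.(\e.((d e) e))) (\f.(\g.(\h.(f (g h)))))))) w)

Derivation:
Step 0: (((((\f.(\g.(\h.(f (g h))))) ((\b.(\c.b)) (\f.(\g.(\h.(f (g h))))))) t) ((\d.(\e.((d e) e))) (\f.(\g.(\h.(f (g h))))))) w)
Step 1: ((((\g.(\h.(((\b.(\c.b)) (\f.(\g.(\h.(f (g h)))))) (g h)))) t) ((\d.(\e.((d e) e))) (\f.(\g.(\h.(f (g h))))))) w)
Step 2: (((\h.(((\b.(\c.b)) (\f.(\g.(\h.(f (g h)))))) (t h))) ((\d.(\e.((d e) e))) (\f.(\g.(\h.(f (g h))))))) w)
Step 3: ((((\b.(\c.b)) (\f.(\g.(\h.(f (g h)))))) (t ((\d.(\e.((d e) e))) (\f.(\g.(\h.(f (g h)))))))) w)
Step 4: (((\c.(\f.(\g.(\h.(f (g h)))))) (t ((\d.(\e.((d e) e))) (\f.(\g.(\h.(f (g h)))))))) w)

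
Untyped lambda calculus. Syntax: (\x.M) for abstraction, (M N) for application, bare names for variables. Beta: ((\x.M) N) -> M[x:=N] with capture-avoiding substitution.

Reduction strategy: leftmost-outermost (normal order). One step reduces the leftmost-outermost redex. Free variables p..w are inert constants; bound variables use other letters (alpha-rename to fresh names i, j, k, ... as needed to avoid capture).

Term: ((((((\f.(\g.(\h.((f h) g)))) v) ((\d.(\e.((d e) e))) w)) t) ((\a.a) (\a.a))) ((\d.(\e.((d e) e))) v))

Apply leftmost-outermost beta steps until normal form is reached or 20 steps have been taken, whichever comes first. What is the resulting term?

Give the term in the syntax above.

Step 0: ((((((\f.(\g.(\h.((f h) g)))) v) ((\d.(\e.((d e) e))) w)) t) ((\a.a) (\a.a))) ((\d.(\e.((d e) e))) v))
Step 1: (((((\g.(\h.((v h) g))) ((\d.(\e.((d e) e))) w)) t) ((\a.a) (\a.a))) ((\d.(\e.((d e) e))) v))
Step 2: ((((\h.((v h) ((\d.(\e.((d e) e))) w))) t) ((\a.a) (\a.a))) ((\d.(\e.((d e) e))) v))
Step 3: ((((v t) ((\d.(\e.((d e) e))) w)) ((\a.a) (\a.a))) ((\d.(\e.((d e) e))) v))
Step 4: ((((v t) (\e.((w e) e))) ((\a.a) (\a.a))) ((\d.(\e.((d e) e))) v))
Step 5: ((((v t) (\e.((w e) e))) (\a.a)) ((\d.(\e.((d e) e))) v))
Step 6: ((((v t) (\e.((w e) e))) (\a.a)) (\e.((v e) e)))

Answer: ((((v t) (\e.((w e) e))) (\a.a)) (\e.((v e) e)))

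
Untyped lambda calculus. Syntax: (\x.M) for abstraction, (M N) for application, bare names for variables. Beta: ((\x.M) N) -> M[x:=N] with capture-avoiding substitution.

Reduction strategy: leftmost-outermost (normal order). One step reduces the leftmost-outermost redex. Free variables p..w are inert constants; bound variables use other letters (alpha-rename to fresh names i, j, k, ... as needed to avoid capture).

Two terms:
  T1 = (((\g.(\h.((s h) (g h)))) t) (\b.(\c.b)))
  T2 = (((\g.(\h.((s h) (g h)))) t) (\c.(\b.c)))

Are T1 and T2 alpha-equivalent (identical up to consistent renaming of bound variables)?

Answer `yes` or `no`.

Answer: yes

Derivation:
Term 1: (((\g.(\h.((s h) (g h)))) t) (\b.(\c.b)))
Term 2: (((\g.(\h.((s h) (g h)))) t) (\c.(\b.c)))
Alpha-equivalence: compare structure up to binder renaming.
Result: True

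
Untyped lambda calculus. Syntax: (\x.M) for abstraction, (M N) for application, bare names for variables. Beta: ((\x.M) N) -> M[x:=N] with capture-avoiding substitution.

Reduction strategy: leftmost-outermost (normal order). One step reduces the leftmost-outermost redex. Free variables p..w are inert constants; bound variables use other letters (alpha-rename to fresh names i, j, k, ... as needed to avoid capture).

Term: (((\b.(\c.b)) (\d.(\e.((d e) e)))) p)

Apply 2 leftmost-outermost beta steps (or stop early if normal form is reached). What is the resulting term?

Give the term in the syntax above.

Step 0: (((\b.(\c.b)) (\d.(\e.((d e) e)))) p)
Step 1: ((\c.(\d.(\e.((d e) e)))) p)
Step 2: (\d.(\e.((d e) e)))

Answer: (\d.(\e.((d e) e)))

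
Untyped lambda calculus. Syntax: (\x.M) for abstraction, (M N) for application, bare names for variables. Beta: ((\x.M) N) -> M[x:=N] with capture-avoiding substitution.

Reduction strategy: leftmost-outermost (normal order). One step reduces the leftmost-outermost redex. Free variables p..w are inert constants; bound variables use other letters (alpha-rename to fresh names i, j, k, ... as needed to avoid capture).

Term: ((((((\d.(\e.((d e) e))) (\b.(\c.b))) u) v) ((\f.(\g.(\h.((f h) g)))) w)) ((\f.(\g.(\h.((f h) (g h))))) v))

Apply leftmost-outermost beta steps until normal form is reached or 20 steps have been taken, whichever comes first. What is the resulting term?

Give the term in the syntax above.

Step 0: ((((((\d.(\e.((d e) e))) (\b.(\c.b))) u) v) ((\f.(\g.(\h.((f h) g)))) w)) ((\f.(\g.(\h.((f h) (g h))))) v))
Step 1: (((((\e.(((\b.(\c.b)) e) e)) u) v) ((\f.(\g.(\h.((f h) g)))) w)) ((\f.(\g.(\h.((f h) (g h))))) v))
Step 2: ((((((\b.(\c.b)) u) u) v) ((\f.(\g.(\h.((f h) g)))) w)) ((\f.(\g.(\h.((f h) (g h))))) v))
Step 3: (((((\c.u) u) v) ((\f.(\g.(\h.((f h) g)))) w)) ((\f.(\g.(\h.((f h) (g h))))) v))
Step 4: (((u v) ((\f.(\g.(\h.((f h) g)))) w)) ((\f.(\g.(\h.((f h) (g h))))) v))
Step 5: (((u v) (\g.(\h.((w h) g)))) ((\f.(\g.(\h.((f h) (g h))))) v))
Step 6: (((u v) (\g.(\h.((w h) g)))) (\g.(\h.((v h) (g h)))))

Answer: (((u v) (\g.(\h.((w h) g)))) (\g.(\h.((v h) (g h)))))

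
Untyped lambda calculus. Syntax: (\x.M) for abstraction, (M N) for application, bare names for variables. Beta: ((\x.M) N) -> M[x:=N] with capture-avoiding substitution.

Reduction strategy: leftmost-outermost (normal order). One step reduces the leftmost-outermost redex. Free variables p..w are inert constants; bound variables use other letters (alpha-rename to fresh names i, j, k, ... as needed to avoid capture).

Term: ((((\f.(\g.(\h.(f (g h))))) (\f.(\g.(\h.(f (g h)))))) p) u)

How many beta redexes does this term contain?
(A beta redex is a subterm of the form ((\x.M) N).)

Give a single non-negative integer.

Term: ((((\f.(\g.(\h.(f (g h))))) (\f.(\g.(\h.(f (g h)))))) p) u)
  Redex: ((\f.(\g.(\h.(f (g h))))) (\f.(\g.(\h.(f (g h))))))
Total redexes: 1

Answer: 1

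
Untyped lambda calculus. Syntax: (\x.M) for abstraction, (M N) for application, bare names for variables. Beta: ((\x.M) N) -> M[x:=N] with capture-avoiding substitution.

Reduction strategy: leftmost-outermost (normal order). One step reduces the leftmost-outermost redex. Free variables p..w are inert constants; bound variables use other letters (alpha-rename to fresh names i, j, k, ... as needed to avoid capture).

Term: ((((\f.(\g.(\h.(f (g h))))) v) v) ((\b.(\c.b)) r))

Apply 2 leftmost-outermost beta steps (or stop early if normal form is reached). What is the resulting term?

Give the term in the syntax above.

Answer: ((\h.(v (v h))) ((\b.(\c.b)) r))

Derivation:
Step 0: ((((\f.(\g.(\h.(f (g h))))) v) v) ((\b.(\c.b)) r))
Step 1: (((\g.(\h.(v (g h)))) v) ((\b.(\c.b)) r))
Step 2: ((\h.(v (v h))) ((\b.(\c.b)) r))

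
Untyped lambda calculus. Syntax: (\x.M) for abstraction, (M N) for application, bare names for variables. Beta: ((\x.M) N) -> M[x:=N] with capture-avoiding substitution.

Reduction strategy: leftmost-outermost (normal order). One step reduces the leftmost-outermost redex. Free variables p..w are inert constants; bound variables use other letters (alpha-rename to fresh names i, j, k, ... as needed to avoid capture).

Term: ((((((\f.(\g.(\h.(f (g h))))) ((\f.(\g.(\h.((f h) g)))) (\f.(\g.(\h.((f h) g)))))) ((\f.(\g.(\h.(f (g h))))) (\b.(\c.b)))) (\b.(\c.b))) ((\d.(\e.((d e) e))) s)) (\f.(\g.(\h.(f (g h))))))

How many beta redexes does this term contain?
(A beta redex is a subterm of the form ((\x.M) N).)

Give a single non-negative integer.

Term: ((((((\f.(\g.(\h.(f (g h))))) ((\f.(\g.(\h.((f h) g)))) (\f.(\g.(\h.((f h) g)))))) ((\f.(\g.(\h.(f (g h))))) (\b.(\c.b)))) (\b.(\c.b))) ((\d.(\e.((d e) e))) s)) (\f.(\g.(\h.(f (g h))))))
  Redex: ((\f.(\g.(\h.(f (g h))))) ((\f.(\g.(\h.((f h) g)))) (\f.(\g.(\h.((f h) g))))))
  Redex: ((\f.(\g.(\h.((f h) g)))) (\f.(\g.(\h.((f h) g)))))
  Redex: ((\f.(\g.(\h.(f (g h))))) (\b.(\c.b)))
  Redex: ((\d.(\e.((d e) e))) s)
Total redexes: 4

Answer: 4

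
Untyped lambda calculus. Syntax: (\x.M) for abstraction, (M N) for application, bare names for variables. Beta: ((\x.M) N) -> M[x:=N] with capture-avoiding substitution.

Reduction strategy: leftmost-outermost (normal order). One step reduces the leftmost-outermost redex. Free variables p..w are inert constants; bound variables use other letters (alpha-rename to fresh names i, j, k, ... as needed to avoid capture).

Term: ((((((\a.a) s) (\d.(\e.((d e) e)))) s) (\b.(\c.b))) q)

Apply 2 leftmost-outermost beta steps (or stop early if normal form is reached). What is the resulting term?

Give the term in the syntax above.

Answer: ((((s (\d.(\e.((d e) e)))) s) (\b.(\c.b))) q)

Derivation:
Step 0: ((((((\a.a) s) (\d.(\e.((d e) e)))) s) (\b.(\c.b))) q)
Step 1: ((((s (\d.(\e.((d e) e)))) s) (\b.(\c.b))) q)
Step 2: (normal form reached)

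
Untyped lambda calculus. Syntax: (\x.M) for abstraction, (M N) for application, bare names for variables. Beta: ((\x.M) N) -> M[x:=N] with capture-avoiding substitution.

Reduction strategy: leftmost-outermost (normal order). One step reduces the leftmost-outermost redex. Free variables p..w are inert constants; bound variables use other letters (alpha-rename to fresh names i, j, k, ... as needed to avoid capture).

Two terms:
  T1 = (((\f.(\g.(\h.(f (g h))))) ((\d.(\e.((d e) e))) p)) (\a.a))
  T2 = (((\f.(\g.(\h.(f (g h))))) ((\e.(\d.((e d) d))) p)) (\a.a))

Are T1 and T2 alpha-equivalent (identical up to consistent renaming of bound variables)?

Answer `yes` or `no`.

Term 1: (((\f.(\g.(\h.(f (g h))))) ((\d.(\e.((d e) e))) p)) (\a.a))
Term 2: (((\f.(\g.(\h.(f (g h))))) ((\e.(\d.((e d) d))) p)) (\a.a))
Alpha-equivalence: compare structure up to binder renaming.
Result: True

Answer: yes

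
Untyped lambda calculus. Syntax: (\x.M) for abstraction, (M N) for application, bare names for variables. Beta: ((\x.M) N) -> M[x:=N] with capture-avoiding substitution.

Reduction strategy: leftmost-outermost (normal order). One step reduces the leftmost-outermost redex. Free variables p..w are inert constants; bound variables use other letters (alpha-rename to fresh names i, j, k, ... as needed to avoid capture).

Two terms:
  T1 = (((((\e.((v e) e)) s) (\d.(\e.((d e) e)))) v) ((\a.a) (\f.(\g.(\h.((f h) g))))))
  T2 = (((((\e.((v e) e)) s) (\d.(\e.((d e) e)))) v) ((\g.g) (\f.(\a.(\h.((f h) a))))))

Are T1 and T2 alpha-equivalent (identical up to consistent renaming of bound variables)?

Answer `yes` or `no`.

Answer: yes

Derivation:
Term 1: (((((\e.((v e) e)) s) (\d.(\e.((d e) e)))) v) ((\a.a) (\f.(\g.(\h.((f h) g))))))
Term 2: (((((\e.((v e) e)) s) (\d.(\e.((d e) e)))) v) ((\g.g) (\f.(\a.(\h.((f h) a))))))
Alpha-equivalence: compare structure up to binder renaming.
Result: True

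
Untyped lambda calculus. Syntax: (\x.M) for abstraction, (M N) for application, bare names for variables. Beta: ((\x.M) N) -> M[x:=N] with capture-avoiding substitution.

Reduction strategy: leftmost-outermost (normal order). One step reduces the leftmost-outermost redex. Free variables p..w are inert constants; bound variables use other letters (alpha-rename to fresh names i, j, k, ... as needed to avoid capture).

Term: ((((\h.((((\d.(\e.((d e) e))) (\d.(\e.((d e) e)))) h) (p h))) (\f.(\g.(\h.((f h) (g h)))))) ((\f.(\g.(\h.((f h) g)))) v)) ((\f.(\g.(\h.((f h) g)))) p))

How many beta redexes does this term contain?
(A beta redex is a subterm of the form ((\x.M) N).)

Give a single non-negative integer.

Answer: 4

Derivation:
Term: ((((\h.((((\d.(\e.((d e) e))) (\d.(\e.((d e) e)))) h) (p h))) (\f.(\g.(\h.((f h) (g h)))))) ((\f.(\g.(\h.((f h) g)))) v)) ((\f.(\g.(\h.((f h) g)))) p))
  Redex: ((\h.((((\d.(\e.((d e) e))) (\d.(\e.((d e) e)))) h) (p h))) (\f.(\g.(\h.((f h) (g h))))))
  Redex: ((\d.(\e.((d e) e))) (\d.(\e.((d e) e))))
  Redex: ((\f.(\g.(\h.((f h) g)))) v)
  Redex: ((\f.(\g.(\h.((f h) g)))) p)
Total redexes: 4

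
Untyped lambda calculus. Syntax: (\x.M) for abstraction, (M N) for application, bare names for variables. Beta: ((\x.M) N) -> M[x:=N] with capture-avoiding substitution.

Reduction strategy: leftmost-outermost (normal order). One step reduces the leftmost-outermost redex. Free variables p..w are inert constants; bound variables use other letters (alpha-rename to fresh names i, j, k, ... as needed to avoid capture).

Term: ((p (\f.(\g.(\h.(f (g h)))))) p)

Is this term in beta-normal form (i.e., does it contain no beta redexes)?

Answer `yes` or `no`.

Answer: yes

Derivation:
Term: ((p (\f.(\g.(\h.(f (g h)))))) p)
No beta redexes found.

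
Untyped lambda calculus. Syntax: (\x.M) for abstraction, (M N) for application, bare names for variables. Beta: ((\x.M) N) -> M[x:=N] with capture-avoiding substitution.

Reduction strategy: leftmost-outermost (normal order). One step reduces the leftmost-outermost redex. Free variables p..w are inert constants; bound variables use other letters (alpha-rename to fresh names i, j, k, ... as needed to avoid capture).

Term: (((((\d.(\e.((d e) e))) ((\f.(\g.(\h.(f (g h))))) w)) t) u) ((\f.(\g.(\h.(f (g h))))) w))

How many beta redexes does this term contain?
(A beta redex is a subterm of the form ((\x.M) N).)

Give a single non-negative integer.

Answer: 3

Derivation:
Term: (((((\d.(\e.((d e) e))) ((\f.(\g.(\h.(f (g h))))) w)) t) u) ((\f.(\g.(\h.(f (g h))))) w))
  Redex: ((\d.(\e.((d e) e))) ((\f.(\g.(\h.(f (g h))))) w))
  Redex: ((\f.(\g.(\h.(f (g h))))) w)
  Redex: ((\f.(\g.(\h.(f (g h))))) w)
Total redexes: 3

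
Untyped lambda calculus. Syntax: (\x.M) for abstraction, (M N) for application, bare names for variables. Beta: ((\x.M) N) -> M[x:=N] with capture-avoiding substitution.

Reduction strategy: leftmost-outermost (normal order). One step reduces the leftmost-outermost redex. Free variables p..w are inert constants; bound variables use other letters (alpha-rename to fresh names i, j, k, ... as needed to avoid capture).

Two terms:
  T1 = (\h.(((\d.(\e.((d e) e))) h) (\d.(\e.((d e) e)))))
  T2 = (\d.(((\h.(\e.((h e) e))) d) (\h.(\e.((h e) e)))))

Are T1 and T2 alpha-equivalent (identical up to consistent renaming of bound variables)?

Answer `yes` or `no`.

Answer: yes

Derivation:
Term 1: (\h.(((\d.(\e.((d e) e))) h) (\d.(\e.((d e) e)))))
Term 2: (\d.(((\h.(\e.((h e) e))) d) (\h.(\e.((h e) e)))))
Alpha-equivalence: compare structure up to binder renaming.
Result: True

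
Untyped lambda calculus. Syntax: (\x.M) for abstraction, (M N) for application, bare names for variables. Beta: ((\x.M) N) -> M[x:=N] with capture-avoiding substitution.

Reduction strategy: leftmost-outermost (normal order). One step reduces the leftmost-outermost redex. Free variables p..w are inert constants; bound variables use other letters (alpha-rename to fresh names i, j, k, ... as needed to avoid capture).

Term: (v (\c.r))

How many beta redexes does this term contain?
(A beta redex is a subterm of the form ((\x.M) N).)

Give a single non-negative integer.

Term: (v (\c.r))
  (no redexes)
Total redexes: 0

Answer: 0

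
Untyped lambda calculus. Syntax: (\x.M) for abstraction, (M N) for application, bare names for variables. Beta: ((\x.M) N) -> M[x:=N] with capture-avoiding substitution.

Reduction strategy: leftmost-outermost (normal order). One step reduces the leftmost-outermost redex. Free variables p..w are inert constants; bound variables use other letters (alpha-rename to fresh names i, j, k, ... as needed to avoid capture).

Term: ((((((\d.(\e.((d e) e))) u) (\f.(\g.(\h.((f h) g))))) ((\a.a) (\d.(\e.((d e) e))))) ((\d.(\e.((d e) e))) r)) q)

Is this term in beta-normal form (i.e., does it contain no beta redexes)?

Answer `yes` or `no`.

Term: ((((((\d.(\e.((d e) e))) u) (\f.(\g.(\h.((f h) g))))) ((\a.a) (\d.(\e.((d e) e))))) ((\d.(\e.((d e) e))) r)) q)
Found 3 beta redex(es).

Answer: no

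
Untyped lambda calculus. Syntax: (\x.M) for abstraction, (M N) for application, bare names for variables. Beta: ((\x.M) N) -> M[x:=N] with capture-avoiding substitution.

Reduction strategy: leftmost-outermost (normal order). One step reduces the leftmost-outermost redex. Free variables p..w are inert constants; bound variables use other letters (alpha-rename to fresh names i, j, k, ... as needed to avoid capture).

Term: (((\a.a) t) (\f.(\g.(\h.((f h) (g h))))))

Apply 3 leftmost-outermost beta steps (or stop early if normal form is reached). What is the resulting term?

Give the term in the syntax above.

Step 0: (((\a.a) t) (\f.(\g.(\h.((f h) (g h))))))
Step 1: (t (\f.(\g.(\h.((f h) (g h))))))
Step 2: (normal form reached)

Answer: (t (\f.(\g.(\h.((f h) (g h))))))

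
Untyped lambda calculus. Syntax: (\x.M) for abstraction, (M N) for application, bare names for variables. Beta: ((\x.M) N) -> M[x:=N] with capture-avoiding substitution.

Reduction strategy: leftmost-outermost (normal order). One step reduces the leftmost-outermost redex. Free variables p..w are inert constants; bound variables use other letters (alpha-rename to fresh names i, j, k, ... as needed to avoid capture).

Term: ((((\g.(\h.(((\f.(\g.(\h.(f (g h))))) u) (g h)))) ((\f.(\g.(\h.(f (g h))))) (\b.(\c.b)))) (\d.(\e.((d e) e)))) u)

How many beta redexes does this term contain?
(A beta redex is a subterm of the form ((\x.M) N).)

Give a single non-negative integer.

Answer: 3

Derivation:
Term: ((((\g.(\h.(((\f.(\g.(\h.(f (g h))))) u) (g h)))) ((\f.(\g.(\h.(f (g h))))) (\b.(\c.b)))) (\d.(\e.((d e) e)))) u)
  Redex: ((\g.(\h.(((\f.(\g.(\h.(f (g h))))) u) (g h)))) ((\f.(\g.(\h.(f (g h))))) (\b.(\c.b))))
  Redex: ((\f.(\g.(\h.(f (g h))))) u)
  Redex: ((\f.(\g.(\h.(f (g h))))) (\b.(\c.b)))
Total redexes: 3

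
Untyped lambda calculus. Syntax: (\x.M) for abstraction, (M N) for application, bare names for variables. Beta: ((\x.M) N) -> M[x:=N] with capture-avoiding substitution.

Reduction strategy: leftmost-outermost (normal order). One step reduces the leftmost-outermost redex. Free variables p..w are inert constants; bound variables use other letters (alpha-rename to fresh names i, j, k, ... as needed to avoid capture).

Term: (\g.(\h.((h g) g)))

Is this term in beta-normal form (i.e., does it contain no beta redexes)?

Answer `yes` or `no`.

Term: (\g.(\h.((h g) g)))
No beta redexes found.

Answer: yes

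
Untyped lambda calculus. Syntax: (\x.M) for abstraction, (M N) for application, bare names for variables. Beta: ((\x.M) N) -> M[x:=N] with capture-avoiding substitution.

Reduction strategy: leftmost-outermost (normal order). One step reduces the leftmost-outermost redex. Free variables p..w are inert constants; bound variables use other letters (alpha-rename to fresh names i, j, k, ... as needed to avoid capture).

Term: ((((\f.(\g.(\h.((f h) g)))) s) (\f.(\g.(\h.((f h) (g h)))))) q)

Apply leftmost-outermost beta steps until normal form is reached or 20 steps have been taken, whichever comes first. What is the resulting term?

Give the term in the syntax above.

Step 0: ((((\f.(\g.(\h.((f h) g)))) s) (\f.(\g.(\h.((f h) (g h)))))) q)
Step 1: (((\g.(\h.((s h) g))) (\f.(\g.(\h.((f h) (g h)))))) q)
Step 2: ((\h.((s h) (\f.(\g.(\h.((f h) (g h))))))) q)
Step 3: ((s q) (\f.(\g.(\h.((f h) (g h))))))

Answer: ((s q) (\f.(\g.(\h.((f h) (g h))))))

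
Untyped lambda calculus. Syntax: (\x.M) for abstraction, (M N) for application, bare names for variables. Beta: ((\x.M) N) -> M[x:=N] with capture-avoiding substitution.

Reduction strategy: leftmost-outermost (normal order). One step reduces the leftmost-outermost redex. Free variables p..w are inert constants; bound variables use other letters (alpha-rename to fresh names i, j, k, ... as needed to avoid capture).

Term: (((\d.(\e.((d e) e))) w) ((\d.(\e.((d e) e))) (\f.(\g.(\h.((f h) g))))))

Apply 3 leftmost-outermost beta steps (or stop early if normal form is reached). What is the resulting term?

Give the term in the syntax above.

Answer: ((w (\e.(((\f.(\g.(\h.((f h) g)))) e) e))) ((\d.(\e.((d e) e))) (\f.(\g.(\h.((f h) g))))))

Derivation:
Step 0: (((\d.(\e.((d e) e))) w) ((\d.(\e.((d e) e))) (\f.(\g.(\h.((f h) g))))))
Step 1: ((\e.((w e) e)) ((\d.(\e.((d e) e))) (\f.(\g.(\h.((f h) g))))))
Step 2: ((w ((\d.(\e.((d e) e))) (\f.(\g.(\h.((f h) g)))))) ((\d.(\e.((d e) e))) (\f.(\g.(\h.((f h) g))))))
Step 3: ((w (\e.(((\f.(\g.(\h.((f h) g)))) e) e))) ((\d.(\e.((d e) e))) (\f.(\g.(\h.((f h) g))))))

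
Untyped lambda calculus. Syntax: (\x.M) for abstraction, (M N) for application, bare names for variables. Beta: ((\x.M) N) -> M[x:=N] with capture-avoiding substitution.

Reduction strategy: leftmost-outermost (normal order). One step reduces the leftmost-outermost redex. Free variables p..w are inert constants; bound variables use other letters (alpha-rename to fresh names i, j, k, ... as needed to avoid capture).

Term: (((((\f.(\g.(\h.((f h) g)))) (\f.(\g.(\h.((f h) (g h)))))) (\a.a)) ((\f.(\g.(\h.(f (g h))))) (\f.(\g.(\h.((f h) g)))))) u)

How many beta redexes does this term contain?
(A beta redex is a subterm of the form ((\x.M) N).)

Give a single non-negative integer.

Answer: 2

Derivation:
Term: (((((\f.(\g.(\h.((f h) g)))) (\f.(\g.(\h.((f h) (g h)))))) (\a.a)) ((\f.(\g.(\h.(f (g h))))) (\f.(\g.(\h.((f h) g)))))) u)
  Redex: ((\f.(\g.(\h.((f h) g)))) (\f.(\g.(\h.((f h) (g h))))))
  Redex: ((\f.(\g.(\h.(f (g h))))) (\f.(\g.(\h.((f h) g)))))
Total redexes: 2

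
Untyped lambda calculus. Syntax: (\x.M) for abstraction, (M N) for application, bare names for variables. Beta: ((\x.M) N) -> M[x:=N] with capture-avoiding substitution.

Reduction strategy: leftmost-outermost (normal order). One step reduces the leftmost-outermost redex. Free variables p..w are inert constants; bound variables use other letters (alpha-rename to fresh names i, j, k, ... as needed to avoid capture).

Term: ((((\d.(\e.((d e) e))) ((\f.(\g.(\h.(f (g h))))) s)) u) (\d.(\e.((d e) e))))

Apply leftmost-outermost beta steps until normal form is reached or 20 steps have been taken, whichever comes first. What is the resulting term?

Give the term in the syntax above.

Step 0: ((((\d.(\e.((d e) e))) ((\f.(\g.(\h.(f (g h))))) s)) u) (\d.(\e.((d e) e))))
Step 1: (((\e.((((\f.(\g.(\h.(f (g h))))) s) e) e)) u) (\d.(\e.((d e) e))))
Step 2: (((((\f.(\g.(\h.(f (g h))))) s) u) u) (\d.(\e.((d e) e))))
Step 3: ((((\g.(\h.(s (g h)))) u) u) (\d.(\e.((d e) e))))
Step 4: (((\h.(s (u h))) u) (\d.(\e.((d e) e))))
Step 5: ((s (u u)) (\d.(\e.((d e) e))))

Answer: ((s (u u)) (\d.(\e.((d e) e))))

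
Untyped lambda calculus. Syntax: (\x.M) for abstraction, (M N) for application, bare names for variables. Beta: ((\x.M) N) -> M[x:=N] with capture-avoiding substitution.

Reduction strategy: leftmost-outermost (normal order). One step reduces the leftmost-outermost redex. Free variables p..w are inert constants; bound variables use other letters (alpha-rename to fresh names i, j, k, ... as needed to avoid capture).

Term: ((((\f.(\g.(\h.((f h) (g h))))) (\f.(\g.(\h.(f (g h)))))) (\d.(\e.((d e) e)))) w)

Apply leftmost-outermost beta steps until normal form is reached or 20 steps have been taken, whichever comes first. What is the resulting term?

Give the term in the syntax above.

Answer: (\h.(w ((w h) h)))

Derivation:
Step 0: ((((\f.(\g.(\h.((f h) (g h))))) (\f.(\g.(\h.(f (g h)))))) (\d.(\e.((d e) e)))) w)
Step 1: (((\g.(\h.(((\f.(\g.(\h.(f (g h))))) h) (g h)))) (\d.(\e.((d e) e)))) w)
Step 2: ((\h.(((\f.(\g.(\h.(f (g h))))) h) ((\d.(\e.((d e) e))) h))) w)
Step 3: (((\f.(\g.(\h.(f (g h))))) w) ((\d.(\e.((d e) e))) w))
Step 4: ((\g.(\h.(w (g h)))) ((\d.(\e.((d e) e))) w))
Step 5: (\h.(w (((\d.(\e.((d e) e))) w) h)))
Step 6: (\h.(w ((\e.((w e) e)) h)))
Step 7: (\h.(w ((w h) h)))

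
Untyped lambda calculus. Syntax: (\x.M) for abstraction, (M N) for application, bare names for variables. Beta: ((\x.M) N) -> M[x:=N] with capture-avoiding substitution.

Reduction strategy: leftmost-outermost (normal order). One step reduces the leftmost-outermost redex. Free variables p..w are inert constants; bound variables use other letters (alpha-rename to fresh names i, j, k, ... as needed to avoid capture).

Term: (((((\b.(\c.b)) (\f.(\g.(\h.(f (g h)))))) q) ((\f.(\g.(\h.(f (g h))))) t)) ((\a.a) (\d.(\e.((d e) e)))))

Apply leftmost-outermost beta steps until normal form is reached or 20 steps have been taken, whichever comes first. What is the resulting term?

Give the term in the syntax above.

Answer: (\h.(\i.(t ((h i) i))))

Derivation:
Step 0: (((((\b.(\c.b)) (\f.(\g.(\h.(f (g h)))))) q) ((\f.(\g.(\h.(f (g h))))) t)) ((\a.a) (\d.(\e.((d e) e)))))
Step 1: ((((\c.(\f.(\g.(\h.(f (g h)))))) q) ((\f.(\g.(\h.(f (g h))))) t)) ((\a.a) (\d.(\e.((d e) e)))))
Step 2: (((\f.(\g.(\h.(f (g h))))) ((\f.(\g.(\h.(f (g h))))) t)) ((\a.a) (\d.(\e.((d e) e)))))
Step 3: ((\g.(\h.(((\f.(\g.(\h.(f (g h))))) t) (g h)))) ((\a.a) (\d.(\e.((d e) e)))))
Step 4: (\h.(((\f.(\g.(\h.(f (g h))))) t) (((\a.a) (\d.(\e.((d e) e)))) h)))
Step 5: (\h.((\g.(\h.(t (g h)))) (((\a.a) (\d.(\e.((d e) e)))) h)))
Step 6: (\h.(\i.(t ((((\a.a) (\d.(\e.((d e) e)))) h) i))))
Step 7: (\h.(\i.(t (((\d.(\e.((d e) e))) h) i))))
Step 8: (\h.(\i.(t ((\e.((h e) e)) i))))
Step 9: (\h.(\i.(t ((h i) i))))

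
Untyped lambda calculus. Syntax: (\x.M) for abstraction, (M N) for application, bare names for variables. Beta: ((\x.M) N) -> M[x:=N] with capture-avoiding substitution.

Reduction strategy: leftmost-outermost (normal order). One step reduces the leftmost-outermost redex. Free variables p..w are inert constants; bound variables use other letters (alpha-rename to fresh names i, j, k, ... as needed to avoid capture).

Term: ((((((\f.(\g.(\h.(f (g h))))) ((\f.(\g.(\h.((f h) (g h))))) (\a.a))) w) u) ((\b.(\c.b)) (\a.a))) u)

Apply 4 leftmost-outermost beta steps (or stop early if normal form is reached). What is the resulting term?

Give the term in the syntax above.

Answer: ((((\g.(\h.(((\a.a) h) (g h)))) (w u)) ((\b.(\c.b)) (\a.a))) u)

Derivation:
Step 0: ((((((\f.(\g.(\h.(f (g h))))) ((\f.(\g.(\h.((f h) (g h))))) (\a.a))) w) u) ((\b.(\c.b)) (\a.a))) u)
Step 1: (((((\g.(\h.(((\f.(\g.(\h.((f h) (g h))))) (\a.a)) (g h)))) w) u) ((\b.(\c.b)) (\a.a))) u)
Step 2: ((((\h.(((\f.(\g.(\h.((f h) (g h))))) (\a.a)) (w h))) u) ((\b.(\c.b)) (\a.a))) u)
Step 3: (((((\f.(\g.(\h.((f h) (g h))))) (\a.a)) (w u)) ((\b.(\c.b)) (\a.a))) u)
Step 4: ((((\g.(\h.(((\a.a) h) (g h)))) (w u)) ((\b.(\c.b)) (\a.a))) u)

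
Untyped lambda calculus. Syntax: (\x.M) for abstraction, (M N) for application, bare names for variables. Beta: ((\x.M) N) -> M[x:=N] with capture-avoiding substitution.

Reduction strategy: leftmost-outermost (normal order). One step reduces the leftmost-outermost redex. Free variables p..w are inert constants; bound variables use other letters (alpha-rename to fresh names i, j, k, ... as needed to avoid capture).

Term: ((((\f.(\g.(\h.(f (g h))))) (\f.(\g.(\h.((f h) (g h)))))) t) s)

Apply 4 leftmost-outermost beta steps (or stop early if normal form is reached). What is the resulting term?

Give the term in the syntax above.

Answer: (\g.(\h.(((t s) h) (g h))))

Derivation:
Step 0: ((((\f.(\g.(\h.(f (g h))))) (\f.(\g.(\h.((f h) (g h)))))) t) s)
Step 1: (((\g.(\h.((\f.(\g.(\h.((f h) (g h))))) (g h)))) t) s)
Step 2: ((\h.((\f.(\g.(\h.((f h) (g h))))) (t h))) s)
Step 3: ((\f.(\g.(\h.((f h) (g h))))) (t s))
Step 4: (\g.(\h.(((t s) h) (g h))))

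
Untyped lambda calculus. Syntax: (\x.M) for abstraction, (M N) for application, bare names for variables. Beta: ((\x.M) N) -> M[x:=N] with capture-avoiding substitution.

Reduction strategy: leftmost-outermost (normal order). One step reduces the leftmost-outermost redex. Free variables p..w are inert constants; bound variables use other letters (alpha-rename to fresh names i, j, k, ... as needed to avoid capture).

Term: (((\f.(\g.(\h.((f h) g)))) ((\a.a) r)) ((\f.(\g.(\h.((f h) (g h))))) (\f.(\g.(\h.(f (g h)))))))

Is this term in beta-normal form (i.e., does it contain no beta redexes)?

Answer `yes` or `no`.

Answer: no

Derivation:
Term: (((\f.(\g.(\h.((f h) g)))) ((\a.a) r)) ((\f.(\g.(\h.((f h) (g h))))) (\f.(\g.(\h.(f (g h)))))))
Found 3 beta redex(es).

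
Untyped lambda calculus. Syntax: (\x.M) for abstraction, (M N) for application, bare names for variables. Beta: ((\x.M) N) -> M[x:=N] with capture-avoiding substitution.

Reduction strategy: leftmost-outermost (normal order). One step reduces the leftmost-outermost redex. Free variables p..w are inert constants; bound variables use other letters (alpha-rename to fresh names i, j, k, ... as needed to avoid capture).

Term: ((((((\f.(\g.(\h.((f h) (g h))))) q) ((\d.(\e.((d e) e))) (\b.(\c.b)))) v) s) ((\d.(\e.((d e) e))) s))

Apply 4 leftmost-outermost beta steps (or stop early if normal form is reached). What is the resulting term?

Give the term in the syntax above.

Step 0: ((((((\f.(\g.(\h.((f h) (g h))))) q) ((\d.(\e.((d e) e))) (\b.(\c.b)))) v) s) ((\d.(\e.((d e) e))) s))
Step 1: (((((\g.(\h.((q h) (g h)))) ((\d.(\e.((d e) e))) (\b.(\c.b)))) v) s) ((\d.(\e.((d e) e))) s))
Step 2: ((((\h.((q h) (((\d.(\e.((d e) e))) (\b.(\c.b))) h))) v) s) ((\d.(\e.((d e) e))) s))
Step 3: ((((q v) (((\d.(\e.((d e) e))) (\b.(\c.b))) v)) s) ((\d.(\e.((d e) e))) s))
Step 4: ((((q v) ((\e.(((\b.(\c.b)) e) e)) v)) s) ((\d.(\e.((d e) e))) s))

Answer: ((((q v) ((\e.(((\b.(\c.b)) e) e)) v)) s) ((\d.(\e.((d e) e))) s))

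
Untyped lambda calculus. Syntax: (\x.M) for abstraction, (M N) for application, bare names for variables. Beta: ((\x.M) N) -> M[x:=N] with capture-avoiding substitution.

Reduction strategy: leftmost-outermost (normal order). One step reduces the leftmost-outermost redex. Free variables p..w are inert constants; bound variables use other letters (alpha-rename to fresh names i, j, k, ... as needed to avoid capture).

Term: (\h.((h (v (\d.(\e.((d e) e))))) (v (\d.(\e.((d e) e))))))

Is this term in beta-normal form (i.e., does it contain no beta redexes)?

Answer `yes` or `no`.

Answer: yes

Derivation:
Term: (\h.((h (v (\d.(\e.((d e) e))))) (v (\d.(\e.((d e) e))))))
No beta redexes found.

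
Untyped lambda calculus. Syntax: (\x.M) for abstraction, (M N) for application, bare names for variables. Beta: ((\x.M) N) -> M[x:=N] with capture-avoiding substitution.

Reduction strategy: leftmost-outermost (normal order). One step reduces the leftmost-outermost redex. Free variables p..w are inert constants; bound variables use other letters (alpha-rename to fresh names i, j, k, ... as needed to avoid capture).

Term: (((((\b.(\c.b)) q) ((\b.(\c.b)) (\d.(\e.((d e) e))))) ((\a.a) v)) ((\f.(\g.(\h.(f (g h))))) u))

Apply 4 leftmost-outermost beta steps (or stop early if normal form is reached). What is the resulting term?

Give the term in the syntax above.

Step 0: (((((\b.(\c.b)) q) ((\b.(\c.b)) (\d.(\e.((d e) e))))) ((\a.a) v)) ((\f.(\g.(\h.(f (g h))))) u))
Step 1: ((((\c.q) ((\b.(\c.b)) (\d.(\e.((d e) e))))) ((\a.a) v)) ((\f.(\g.(\h.(f (g h))))) u))
Step 2: ((q ((\a.a) v)) ((\f.(\g.(\h.(f (g h))))) u))
Step 3: ((q v) ((\f.(\g.(\h.(f (g h))))) u))
Step 4: ((q v) (\g.(\h.(u (g h)))))

Answer: ((q v) (\g.(\h.(u (g h)))))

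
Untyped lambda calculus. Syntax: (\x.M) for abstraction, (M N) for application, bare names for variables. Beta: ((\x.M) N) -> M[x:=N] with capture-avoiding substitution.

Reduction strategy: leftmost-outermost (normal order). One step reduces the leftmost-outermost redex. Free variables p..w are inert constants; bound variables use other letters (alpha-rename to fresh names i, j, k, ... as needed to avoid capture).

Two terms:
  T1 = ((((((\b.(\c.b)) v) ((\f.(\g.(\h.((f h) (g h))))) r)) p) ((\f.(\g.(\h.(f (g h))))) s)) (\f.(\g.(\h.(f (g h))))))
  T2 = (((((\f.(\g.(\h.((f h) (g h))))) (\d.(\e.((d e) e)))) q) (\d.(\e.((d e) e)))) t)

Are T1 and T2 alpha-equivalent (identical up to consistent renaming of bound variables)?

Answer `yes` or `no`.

Answer: no

Derivation:
Term 1: ((((((\b.(\c.b)) v) ((\f.(\g.(\h.((f h) (g h))))) r)) p) ((\f.(\g.(\h.(f (g h))))) s)) (\f.(\g.(\h.(f (g h))))))
Term 2: (((((\f.(\g.(\h.((f h) (g h))))) (\d.(\e.((d e) e)))) q) (\d.(\e.((d e) e)))) t)
Alpha-equivalence: compare structure up to binder renaming.
Result: False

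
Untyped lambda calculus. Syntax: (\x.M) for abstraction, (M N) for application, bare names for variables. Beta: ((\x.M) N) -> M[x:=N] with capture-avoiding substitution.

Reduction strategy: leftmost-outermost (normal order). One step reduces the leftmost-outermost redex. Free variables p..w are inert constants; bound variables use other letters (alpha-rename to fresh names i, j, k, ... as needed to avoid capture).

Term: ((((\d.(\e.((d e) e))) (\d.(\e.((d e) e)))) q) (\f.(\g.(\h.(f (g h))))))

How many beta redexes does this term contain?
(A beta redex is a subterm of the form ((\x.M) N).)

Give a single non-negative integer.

Term: ((((\d.(\e.((d e) e))) (\d.(\e.((d e) e)))) q) (\f.(\g.(\h.(f (g h))))))
  Redex: ((\d.(\e.((d e) e))) (\d.(\e.((d e) e))))
Total redexes: 1

Answer: 1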